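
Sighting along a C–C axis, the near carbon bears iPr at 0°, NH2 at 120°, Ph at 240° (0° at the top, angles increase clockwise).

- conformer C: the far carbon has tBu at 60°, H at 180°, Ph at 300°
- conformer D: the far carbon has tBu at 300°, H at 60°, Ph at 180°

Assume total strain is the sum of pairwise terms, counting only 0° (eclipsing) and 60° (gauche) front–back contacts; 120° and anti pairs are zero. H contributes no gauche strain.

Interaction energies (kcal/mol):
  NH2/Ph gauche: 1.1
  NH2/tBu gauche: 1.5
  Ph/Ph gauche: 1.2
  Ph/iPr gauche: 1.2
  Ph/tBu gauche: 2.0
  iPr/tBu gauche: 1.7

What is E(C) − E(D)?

C is staggered. iPr at 0° is gauche with tBu at 60° (1.7); iPr at 0° is gauche with Ph at 300° (1.2); NH2 at 120° is gauche with tBu at 60° (1.5); Ph at 240° is gauche with Ph at 300° (1.2). Total 5.6 kcal/mol.
D is staggered. iPr at 0° is gauche with tBu at 300° (1.7); NH2 at 120° is gauche with Ph at 180° (1.1); Ph at 240° is gauche with tBu at 300° (2.0); Ph at 240° is gauche with Ph at 180° (1.2). Total 6.0 kcal/mol.
E(C) − E(D) = 5.6 − 6.0 = -0.4 kcal/mol.

-0.4 kcal/mol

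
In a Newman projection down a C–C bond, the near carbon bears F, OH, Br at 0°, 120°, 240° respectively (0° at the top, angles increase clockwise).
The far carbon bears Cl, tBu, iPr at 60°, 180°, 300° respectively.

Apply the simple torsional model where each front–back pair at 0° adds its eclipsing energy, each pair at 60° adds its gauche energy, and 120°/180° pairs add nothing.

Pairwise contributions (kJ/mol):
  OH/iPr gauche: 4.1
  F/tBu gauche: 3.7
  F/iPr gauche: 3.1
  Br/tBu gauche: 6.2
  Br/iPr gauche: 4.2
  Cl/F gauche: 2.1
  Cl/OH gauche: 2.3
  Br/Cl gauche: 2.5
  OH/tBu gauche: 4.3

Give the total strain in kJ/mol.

This conformer is staggered. F at 0° is gauche with Cl at 60° (2.1); F at 0° is gauche with iPr at 300° (3.1); OH at 120° is gauche with Cl at 60° (2.3); OH at 120° is gauche with tBu at 180° (4.3); Br at 240° is gauche with tBu at 180° (6.2); Br at 240° is gauche with iPr at 300° (4.2). Total 22.2 kJ/mol.

22.2 kJ/mol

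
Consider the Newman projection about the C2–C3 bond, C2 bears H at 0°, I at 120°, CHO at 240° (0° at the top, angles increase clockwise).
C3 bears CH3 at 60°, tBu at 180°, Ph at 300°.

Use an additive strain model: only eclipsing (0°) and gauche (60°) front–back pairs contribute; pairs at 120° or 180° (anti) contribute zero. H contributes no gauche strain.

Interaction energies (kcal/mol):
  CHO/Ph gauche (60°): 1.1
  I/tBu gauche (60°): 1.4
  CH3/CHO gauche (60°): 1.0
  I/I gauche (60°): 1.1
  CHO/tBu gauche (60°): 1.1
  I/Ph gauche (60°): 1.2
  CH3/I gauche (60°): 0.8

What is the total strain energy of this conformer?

4.4 kcal/mol

This conformer (staggered): I(120°)/CH3(60°) gauche 0.8; I(120°)/tBu(180°) gauche 1.4; CHO(240°)/tBu(180°) gauche 1.1; CHO(240°)/Ph(300°) gauche 1.1 → 4.4 kcal/mol.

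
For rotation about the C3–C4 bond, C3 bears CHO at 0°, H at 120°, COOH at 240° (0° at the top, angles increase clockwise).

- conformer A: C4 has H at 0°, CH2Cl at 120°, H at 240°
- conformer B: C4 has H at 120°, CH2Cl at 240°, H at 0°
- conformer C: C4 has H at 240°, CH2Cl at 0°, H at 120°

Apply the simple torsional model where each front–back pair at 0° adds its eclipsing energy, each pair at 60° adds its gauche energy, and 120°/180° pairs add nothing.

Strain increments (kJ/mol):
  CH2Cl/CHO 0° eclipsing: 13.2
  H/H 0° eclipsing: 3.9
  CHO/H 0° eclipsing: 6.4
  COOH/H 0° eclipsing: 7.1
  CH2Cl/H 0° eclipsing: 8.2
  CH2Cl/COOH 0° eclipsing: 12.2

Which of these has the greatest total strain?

A is eclipsed. CHO at 0° is eclipsed with H at 0° (6.4); H at 120° is eclipsed with CH2Cl at 120° (8.2); COOH at 240° is eclipsed with H at 240° (7.1). Total 21.7 kJ/mol.
B is eclipsed. CHO at 0° is eclipsed with H at 0° (6.4); H at 120° is eclipsed with H at 120° (3.9); COOH at 240° is eclipsed with CH2Cl at 240° (12.2). Total 22.5 kJ/mol.
C is eclipsed. CHO at 0° is eclipsed with CH2Cl at 0° (13.2); H at 120° is eclipsed with H at 120° (3.9); COOH at 240° is eclipsed with H at 240° (7.1). Total 24.2 kJ/mol.
C has the highest total (24.2 kJ/mol).

C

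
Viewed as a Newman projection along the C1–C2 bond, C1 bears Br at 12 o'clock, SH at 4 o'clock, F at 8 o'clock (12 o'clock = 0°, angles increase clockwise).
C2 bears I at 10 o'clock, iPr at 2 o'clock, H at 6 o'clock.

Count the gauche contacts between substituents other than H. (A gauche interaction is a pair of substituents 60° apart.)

4

Non-H gauche pairs: Br(0°)/I(300°); Br(0°)/iPr(60°); SH(120°)/iPr(60°); F(240°)/I(300°) — 4 interactions.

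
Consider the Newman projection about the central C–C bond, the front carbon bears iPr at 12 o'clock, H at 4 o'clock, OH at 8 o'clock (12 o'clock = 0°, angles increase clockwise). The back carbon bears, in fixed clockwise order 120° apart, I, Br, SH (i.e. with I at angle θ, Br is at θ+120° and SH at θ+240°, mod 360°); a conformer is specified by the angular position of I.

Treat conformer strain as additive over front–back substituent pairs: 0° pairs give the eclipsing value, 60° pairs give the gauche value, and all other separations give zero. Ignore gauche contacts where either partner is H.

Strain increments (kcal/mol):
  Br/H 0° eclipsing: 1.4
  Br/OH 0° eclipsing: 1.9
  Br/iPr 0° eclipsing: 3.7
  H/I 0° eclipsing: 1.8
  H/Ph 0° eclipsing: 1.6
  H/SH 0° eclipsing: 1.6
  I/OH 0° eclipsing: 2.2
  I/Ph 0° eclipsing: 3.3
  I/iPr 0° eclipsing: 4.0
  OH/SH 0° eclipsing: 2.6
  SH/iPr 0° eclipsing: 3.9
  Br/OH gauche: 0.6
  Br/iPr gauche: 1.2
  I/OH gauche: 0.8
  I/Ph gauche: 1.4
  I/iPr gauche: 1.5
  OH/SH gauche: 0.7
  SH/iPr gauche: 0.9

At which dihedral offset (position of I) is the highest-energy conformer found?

I at 0° (eclipsed): iPr(0°)/I(0°) eclipsed 4.0; H(120°)/Br(120°) eclipsed 1.4; OH(240°)/SH(240°) eclipsed 2.6 → 8.0 kcal/mol.
I at 60° (staggered): iPr(0°)/I(60°) gauche 1.5; iPr(0°)/SH(300°) gauche 0.9; OH(240°)/Br(180°) gauche 0.6; OH(240°)/SH(300°) gauche 0.7 → 3.7 kcal/mol.
I at 120° (eclipsed): iPr(0°)/SH(0°) eclipsed 3.9; H(120°)/I(120°) eclipsed 1.8; OH(240°)/Br(240°) eclipsed 1.9 → 7.6 kcal/mol.
I at 180° (staggered): iPr(0°)/Br(300°) gauche 1.2; iPr(0°)/SH(60°) gauche 0.9; OH(240°)/I(180°) gauche 0.8; OH(240°)/Br(300°) gauche 0.6 → 3.5 kcal/mol.
I at 240° (eclipsed): iPr(0°)/Br(0°) eclipsed 3.7; H(120°)/SH(120°) eclipsed 1.6; OH(240°)/I(240°) eclipsed 2.2 → 7.5 kcal/mol.
I at 300° (staggered): iPr(0°)/I(300°) gauche 1.5; iPr(0°)/Br(60°) gauche 1.2; OH(240°)/I(300°) gauche 0.8; OH(240°)/SH(180°) gauche 0.7 → 4.2 kcal/mol.
The maximum (8.0 kcal/mol) occurs with I at 0°.

0°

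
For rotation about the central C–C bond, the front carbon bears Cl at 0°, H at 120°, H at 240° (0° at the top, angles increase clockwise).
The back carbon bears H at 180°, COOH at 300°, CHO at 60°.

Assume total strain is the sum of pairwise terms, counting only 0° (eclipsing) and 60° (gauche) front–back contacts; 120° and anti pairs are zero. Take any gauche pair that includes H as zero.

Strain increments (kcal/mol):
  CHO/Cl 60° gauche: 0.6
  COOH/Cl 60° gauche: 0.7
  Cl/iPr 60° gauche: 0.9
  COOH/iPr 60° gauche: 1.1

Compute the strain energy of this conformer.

This conformer (staggered): Cl–COOH gauche, Cl–CHO gauche; 0.7 + 0.6 = 1.3 kcal/mol.

1.3 kcal/mol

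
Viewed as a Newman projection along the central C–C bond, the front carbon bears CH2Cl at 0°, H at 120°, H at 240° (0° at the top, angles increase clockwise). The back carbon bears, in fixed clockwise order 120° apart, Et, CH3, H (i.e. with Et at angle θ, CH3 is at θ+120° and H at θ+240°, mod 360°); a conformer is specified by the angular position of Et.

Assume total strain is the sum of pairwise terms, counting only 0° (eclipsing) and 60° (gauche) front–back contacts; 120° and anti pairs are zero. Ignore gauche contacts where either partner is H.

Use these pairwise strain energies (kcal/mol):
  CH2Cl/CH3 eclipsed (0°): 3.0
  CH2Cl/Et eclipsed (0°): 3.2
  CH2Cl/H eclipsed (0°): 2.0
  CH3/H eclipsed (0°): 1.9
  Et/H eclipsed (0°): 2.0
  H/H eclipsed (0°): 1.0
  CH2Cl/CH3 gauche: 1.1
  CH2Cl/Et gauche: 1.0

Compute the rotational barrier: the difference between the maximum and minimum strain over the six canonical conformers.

Et at 0° (eclipsed): CH2Cl–Et eclipsed, H–CH3 eclipsed, H–H eclipsed; 3.2 + 1.9 + 1.0 = 6.1 kcal/mol.
Et at 60° (staggered): CH2Cl–Et gauche; 1.0 = 1.0 kcal/mol.
Et at 120° (eclipsed): CH2Cl–H eclipsed, H–Et eclipsed, H–CH3 eclipsed; 2.0 + 2.0 + 1.9 = 5.9 kcal/mol.
Et at 180° (staggered): CH2Cl–CH3 gauche; 1.1 = 1.1 kcal/mol.
Et at 240° (eclipsed): CH2Cl–CH3 eclipsed, H–H eclipsed, H–Et eclipsed; 3.0 + 1.0 + 2.0 = 6.0 kcal/mol.
Et at 300° (staggered): CH2Cl–Et gauche, CH2Cl–CH3 gauche; 1.0 + 1.1 = 2.1 kcal/mol.
Max at 0° (6.1 kcal/mol), min at 60° (1.0 kcal/mol); barrier = 5.1 kcal/mol.

5.1 kcal/mol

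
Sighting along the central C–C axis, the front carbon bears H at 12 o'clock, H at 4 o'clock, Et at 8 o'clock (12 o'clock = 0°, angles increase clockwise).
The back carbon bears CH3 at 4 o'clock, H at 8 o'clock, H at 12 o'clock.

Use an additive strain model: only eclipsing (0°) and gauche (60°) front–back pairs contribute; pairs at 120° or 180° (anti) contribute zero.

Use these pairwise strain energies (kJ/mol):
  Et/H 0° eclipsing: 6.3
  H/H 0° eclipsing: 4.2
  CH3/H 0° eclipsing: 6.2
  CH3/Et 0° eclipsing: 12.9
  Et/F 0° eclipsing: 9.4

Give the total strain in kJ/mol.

16.7 kJ/mol

This conformer (eclipsed): H–H eclipsed, H–CH3 eclipsed, Et–H eclipsed; 4.2 + 6.2 + 6.3 = 16.7 kJ/mol.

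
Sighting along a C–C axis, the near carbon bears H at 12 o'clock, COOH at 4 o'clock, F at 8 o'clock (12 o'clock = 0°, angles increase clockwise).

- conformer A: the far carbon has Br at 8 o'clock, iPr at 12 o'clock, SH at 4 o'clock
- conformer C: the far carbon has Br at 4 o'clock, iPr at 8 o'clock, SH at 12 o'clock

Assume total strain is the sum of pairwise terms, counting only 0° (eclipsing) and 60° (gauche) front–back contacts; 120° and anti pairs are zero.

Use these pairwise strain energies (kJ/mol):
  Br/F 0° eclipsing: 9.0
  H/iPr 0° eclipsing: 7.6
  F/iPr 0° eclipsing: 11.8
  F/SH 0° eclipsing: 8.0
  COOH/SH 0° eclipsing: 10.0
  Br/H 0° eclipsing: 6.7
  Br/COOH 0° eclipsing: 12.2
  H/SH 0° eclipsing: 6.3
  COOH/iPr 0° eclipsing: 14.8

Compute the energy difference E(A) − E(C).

-3.7 kJ/mol

A is eclipsed. H at 0° is eclipsed with iPr at 0° (7.6); COOH at 120° is eclipsed with SH at 120° (10.0); F at 240° is eclipsed with Br at 240° (9.0). Total 26.6 kJ/mol.
C is eclipsed. H at 0° is eclipsed with SH at 0° (6.3); COOH at 120° is eclipsed with Br at 120° (12.2); F at 240° is eclipsed with iPr at 240° (11.8). Total 30.3 kJ/mol.
E(A) − E(C) = 26.6 − 30.3 = -3.7 kJ/mol.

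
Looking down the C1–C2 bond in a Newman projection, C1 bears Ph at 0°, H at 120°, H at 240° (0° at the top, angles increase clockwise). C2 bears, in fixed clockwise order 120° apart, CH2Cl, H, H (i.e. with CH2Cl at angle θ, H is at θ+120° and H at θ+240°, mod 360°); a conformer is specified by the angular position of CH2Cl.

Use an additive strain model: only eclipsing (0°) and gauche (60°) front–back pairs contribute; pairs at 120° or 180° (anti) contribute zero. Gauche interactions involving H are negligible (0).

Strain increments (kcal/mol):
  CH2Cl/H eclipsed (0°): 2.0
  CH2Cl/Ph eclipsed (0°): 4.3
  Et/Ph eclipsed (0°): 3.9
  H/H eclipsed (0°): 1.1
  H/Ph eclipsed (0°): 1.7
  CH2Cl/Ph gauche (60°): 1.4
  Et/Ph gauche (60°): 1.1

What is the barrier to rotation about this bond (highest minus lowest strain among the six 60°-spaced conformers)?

CH2Cl at 0° (eclipsed): Ph(0°)/CH2Cl(0°) eclipsed 4.3; H(120°)/H(120°) eclipsed 1.1; H(240°)/H(240°) eclipsed 1.1 → 6.5 kcal/mol.
CH2Cl at 60° (staggered): Ph(0°)/CH2Cl(60°) gauche 1.4 → 1.4 kcal/mol.
CH2Cl at 120° (eclipsed): Ph(0°)/H(0°) eclipsed 1.7; H(120°)/CH2Cl(120°) eclipsed 2.0; H(240°)/H(240°) eclipsed 1.1 → 4.8 kcal/mol.
CH2Cl at 180° (staggered): no non-H gauche contacts → 0.0 kcal/mol.
CH2Cl at 240° (eclipsed): Ph(0°)/H(0°) eclipsed 1.7; H(120°)/H(120°) eclipsed 1.1; H(240°)/CH2Cl(240°) eclipsed 2.0 → 4.8 kcal/mol.
CH2Cl at 300° (staggered): Ph(0°)/CH2Cl(300°) gauche 1.4 → 1.4 kcal/mol.
Max at 0° (6.5 kcal/mol), min at 180° (0.0 kcal/mol); barrier = 6.5 kcal/mol.

6.5 kcal/mol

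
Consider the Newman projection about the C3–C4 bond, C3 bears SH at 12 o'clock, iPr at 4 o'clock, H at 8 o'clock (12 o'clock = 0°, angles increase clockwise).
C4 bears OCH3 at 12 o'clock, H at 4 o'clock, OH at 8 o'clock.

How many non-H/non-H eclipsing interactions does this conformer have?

Non-H eclipsing pairs: SH(0°)/OCH3(0°) — 1 interaction.

1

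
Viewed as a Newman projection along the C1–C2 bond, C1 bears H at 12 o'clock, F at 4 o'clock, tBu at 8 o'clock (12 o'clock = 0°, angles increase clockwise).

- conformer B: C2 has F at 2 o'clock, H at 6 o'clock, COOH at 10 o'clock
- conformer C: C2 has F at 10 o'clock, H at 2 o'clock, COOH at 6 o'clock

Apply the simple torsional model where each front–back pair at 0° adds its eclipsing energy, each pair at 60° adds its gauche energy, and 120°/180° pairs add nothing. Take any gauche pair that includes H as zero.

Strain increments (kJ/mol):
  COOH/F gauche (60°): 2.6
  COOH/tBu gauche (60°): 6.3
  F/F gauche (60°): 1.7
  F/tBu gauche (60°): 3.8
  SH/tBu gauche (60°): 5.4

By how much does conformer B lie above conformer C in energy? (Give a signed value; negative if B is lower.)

B (staggered): F(120°)/F(60°) gauche 1.7; tBu(240°)/COOH(300°) gauche 6.3 → 8.0 kJ/mol.
C (staggered): F(120°)/COOH(180°) gauche 2.6; tBu(240°)/F(300°) gauche 3.8; tBu(240°)/COOH(180°) gauche 6.3 → 12.7 kJ/mol.
E(B) − E(C) = 8.0 − 12.7 = -4.7 kJ/mol.

-4.7 kJ/mol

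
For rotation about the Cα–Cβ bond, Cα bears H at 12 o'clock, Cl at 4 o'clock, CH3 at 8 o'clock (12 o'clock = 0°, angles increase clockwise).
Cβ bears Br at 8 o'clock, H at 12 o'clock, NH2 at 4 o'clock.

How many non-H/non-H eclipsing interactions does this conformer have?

2

Non-H eclipsing pairs: Cl(120°)/NH2(120°); CH3(240°)/Br(240°) — 2 interactions.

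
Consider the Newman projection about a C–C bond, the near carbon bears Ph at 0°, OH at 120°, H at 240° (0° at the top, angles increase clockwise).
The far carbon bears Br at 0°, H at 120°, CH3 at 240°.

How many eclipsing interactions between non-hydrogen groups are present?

1

Non-H eclipsing pairs: Ph(0°)/Br(0°) — 1 interaction.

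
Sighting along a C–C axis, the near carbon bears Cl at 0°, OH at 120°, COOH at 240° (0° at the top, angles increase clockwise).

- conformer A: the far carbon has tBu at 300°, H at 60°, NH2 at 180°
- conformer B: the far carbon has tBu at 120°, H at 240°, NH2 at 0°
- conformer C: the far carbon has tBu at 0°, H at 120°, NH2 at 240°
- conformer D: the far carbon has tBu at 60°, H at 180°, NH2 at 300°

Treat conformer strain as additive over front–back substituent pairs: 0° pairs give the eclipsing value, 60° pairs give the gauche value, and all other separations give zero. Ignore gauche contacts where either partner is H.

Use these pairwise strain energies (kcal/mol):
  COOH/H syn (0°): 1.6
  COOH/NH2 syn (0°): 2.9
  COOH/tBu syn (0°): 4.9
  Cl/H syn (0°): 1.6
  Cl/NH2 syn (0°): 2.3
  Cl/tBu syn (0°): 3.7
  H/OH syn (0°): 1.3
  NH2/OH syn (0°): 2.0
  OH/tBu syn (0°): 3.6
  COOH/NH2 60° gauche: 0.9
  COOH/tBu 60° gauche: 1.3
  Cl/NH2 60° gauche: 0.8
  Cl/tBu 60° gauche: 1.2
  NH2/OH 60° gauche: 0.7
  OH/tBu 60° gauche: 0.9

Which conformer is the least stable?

C

A is staggered. Cl at 0° is gauche with tBu at 300° (1.2); OH at 120° is gauche with NH2 at 180° (0.7); COOH at 240° is gauche with tBu at 300° (1.3); COOH at 240° is gauche with NH2 at 180° (0.9). Total 4.1 kcal/mol.
B is eclipsed. Cl at 0° is eclipsed with NH2 at 0° (2.3); OH at 120° is eclipsed with tBu at 120° (3.6); COOH at 240° is eclipsed with H at 240° (1.6). Total 7.5 kcal/mol.
C is eclipsed. Cl at 0° is eclipsed with tBu at 0° (3.7); OH at 120° is eclipsed with H at 120° (1.3); COOH at 240° is eclipsed with NH2 at 240° (2.9). Total 7.9 kcal/mol.
D is staggered. Cl at 0° is gauche with tBu at 60° (1.2); Cl at 0° is gauche with NH2 at 300° (0.8); OH at 120° is gauche with tBu at 60° (0.9); COOH at 240° is gauche with NH2 at 300° (0.9). Total 3.8 kcal/mol.
C has the highest total (7.9 kcal/mol).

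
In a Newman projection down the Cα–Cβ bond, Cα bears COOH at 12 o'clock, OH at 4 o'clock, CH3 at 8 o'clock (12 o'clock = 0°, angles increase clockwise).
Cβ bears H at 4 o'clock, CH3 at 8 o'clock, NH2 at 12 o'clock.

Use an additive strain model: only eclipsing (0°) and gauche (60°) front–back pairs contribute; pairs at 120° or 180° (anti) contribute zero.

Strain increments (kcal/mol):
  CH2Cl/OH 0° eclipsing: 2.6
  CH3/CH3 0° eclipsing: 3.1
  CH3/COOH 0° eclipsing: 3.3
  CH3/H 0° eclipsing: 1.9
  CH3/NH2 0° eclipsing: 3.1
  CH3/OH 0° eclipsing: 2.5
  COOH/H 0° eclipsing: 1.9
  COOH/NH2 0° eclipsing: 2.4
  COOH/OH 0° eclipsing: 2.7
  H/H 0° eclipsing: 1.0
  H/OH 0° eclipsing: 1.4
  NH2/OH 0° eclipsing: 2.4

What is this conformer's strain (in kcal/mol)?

6.9 kcal/mol

This conformer (eclipsed): COOH–NH2 eclipsed, OH–H eclipsed, CH3–CH3 eclipsed; 2.4 + 1.4 + 3.1 = 6.9 kcal/mol.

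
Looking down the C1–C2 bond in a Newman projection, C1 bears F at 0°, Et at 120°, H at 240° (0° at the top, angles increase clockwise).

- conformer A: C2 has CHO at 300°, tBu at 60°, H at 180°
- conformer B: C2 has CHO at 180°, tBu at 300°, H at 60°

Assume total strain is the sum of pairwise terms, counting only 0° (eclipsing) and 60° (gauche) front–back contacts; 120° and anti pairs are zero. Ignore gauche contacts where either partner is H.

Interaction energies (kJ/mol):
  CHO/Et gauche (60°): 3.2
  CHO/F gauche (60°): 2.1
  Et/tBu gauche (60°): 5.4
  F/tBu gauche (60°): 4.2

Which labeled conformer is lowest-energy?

A (staggered): F(0°)/CHO(300°) gauche 2.1; F(0°)/tBu(60°) gauche 4.2; Et(120°)/tBu(60°) gauche 5.4 → 11.7 kJ/mol.
B (staggered): F(0°)/tBu(300°) gauche 4.2; Et(120°)/CHO(180°) gauche 3.2 → 7.4 kJ/mol.
B has the lowest total (7.4 kJ/mol).

B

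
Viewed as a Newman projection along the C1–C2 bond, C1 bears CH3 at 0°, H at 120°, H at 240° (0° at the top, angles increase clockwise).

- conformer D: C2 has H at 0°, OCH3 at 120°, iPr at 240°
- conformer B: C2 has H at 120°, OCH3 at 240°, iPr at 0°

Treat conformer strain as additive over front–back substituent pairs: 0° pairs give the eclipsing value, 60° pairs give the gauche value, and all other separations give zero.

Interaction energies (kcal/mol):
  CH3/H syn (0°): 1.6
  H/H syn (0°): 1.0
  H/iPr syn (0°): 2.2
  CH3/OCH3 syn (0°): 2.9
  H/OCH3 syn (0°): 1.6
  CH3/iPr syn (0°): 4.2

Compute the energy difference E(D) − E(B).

-1.4 kcal/mol

D (eclipsed): CH3(0°)/H(0°) eclipsed 1.6; H(120°)/OCH3(120°) eclipsed 1.6; H(240°)/iPr(240°) eclipsed 2.2 → 5.4 kcal/mol.
B (eclipsed): CH3(0°)/iPr(0°) eclipsed 4.2; H(120°)/H(120°) eclipsed 1.0; H(240°)/OCH3(240°) eclipsed 1.6 → 6.8 kcal/mol.
E(D) − E(B) = 5.4 − 6.8 = -1.4 kcal/mol.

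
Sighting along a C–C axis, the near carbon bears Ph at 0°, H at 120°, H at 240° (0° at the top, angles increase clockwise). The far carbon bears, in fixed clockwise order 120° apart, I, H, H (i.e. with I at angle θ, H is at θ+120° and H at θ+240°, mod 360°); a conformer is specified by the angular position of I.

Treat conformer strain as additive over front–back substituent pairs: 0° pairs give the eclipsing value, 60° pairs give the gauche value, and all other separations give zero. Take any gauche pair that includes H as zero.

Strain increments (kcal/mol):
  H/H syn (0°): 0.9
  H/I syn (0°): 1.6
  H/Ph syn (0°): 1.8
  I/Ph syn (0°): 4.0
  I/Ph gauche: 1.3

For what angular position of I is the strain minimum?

180°

I at 0° (eclipsed): Ph–I eclipsed, H–H eclipsed, H–H eclipsed; 4.0 + 0.9 + 0.9 = 5.8 kcal/mol.
I at 60° (staggered): Ph–I gauche; 1.3 = 1.3 kcal/mol.
I at 120° (eclipsed): Ph–H eclipsed, H–I eclipsed, H–H eclipsed; 1.8 + 1.6 + 0.9 = 4.3 kcal/mol.
I at 180° (staggered): no non-H gauche contacts → 0.0 kcal/mol.
I at 240° (eclipsed): Ph–H eclipsed, H–H eclipsed, H–I eclipsed; 1.8 + 0.9 + 1.6 = 4.3 kcal/mol.
I at 300° (staggered): Ph–I gauche; 1.3 = 1.3 kcal/mol.
The minimum (0.0 kcal/mol) occurs with I at 180°.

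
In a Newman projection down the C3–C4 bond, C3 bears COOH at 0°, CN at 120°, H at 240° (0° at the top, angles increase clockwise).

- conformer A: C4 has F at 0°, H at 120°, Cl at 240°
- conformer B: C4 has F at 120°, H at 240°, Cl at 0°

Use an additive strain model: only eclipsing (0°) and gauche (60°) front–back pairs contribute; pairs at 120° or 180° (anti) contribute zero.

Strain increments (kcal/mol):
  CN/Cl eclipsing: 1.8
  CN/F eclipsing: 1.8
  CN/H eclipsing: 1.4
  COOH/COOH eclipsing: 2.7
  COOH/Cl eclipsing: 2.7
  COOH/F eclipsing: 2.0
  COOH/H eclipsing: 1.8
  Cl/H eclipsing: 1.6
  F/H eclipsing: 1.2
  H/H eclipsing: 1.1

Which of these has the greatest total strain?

B

A (eclipsed): COOH(0°)/F(0°) eclipsed 2.0; CN(120°)/H(120°) eclipsed 1.4; H(240°)/Cl(240°) eclipsed 1.6 → 5.0 kcal/mol.
B (eclipsed): COOH(0°)/Cl(0°) eclipsed 2.7; CN(120°)/F(120°) eclipsed 1.8; H(240°)/H(240°) eclipsed 1.1 → 5.6 kcal/mol.
B has the highest total (5.6 kcal/mol).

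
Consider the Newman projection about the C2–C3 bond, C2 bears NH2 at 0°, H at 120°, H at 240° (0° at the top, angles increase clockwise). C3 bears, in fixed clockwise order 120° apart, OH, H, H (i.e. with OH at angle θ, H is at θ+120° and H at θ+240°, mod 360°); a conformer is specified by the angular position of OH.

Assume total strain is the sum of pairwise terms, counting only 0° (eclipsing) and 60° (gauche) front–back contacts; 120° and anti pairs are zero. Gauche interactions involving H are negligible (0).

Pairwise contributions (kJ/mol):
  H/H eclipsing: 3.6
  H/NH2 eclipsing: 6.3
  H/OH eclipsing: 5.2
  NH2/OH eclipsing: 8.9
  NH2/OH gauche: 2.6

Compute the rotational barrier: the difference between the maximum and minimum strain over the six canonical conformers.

16.1 kJ/mol

OH at 0° (eclipsed): NH2–OH eclipsed, H–H eclipsed, H–H eclipsed; 8.9 + 3.6 + 3.6 = 16.1 kJ/mol.
OH at 60° (staggered): NH2–OH gauche; 2.6 = 2.6 kJ/mol.
OH at 120° (eclipsed): NH2–H eclipsed, H–OH eclipsed, H–H eclipsed; 6.3 + 5.2 + 3.6 = 15.1 kJ/mol.
OH at 180° (staggered): no non-H gauche contacts → 0.0 kJ/mol.
OH at 240° (eclipsed): NH2–H eclipsed, H–H eclipsed, H–OH eclipsed; 6.3 + 3.6 + 5.2 = 15.1 kJ/mol.
OH at 300° (staggered): NH2–OH gauche; 2.6 = 2.6 kJ/mol.
Max at 0° (16.1 kJ/mol), min at 180° (0.0 kJ/mol); barrier = 16.1 kJ/mol.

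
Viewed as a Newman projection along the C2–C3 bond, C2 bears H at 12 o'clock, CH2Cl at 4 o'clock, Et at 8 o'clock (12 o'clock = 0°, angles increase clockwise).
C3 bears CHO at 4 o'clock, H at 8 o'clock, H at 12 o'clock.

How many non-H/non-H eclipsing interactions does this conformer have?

1

Non-H eclipsing pairs: CH2Cl(120°)/CHO(120°) — 1 interaction.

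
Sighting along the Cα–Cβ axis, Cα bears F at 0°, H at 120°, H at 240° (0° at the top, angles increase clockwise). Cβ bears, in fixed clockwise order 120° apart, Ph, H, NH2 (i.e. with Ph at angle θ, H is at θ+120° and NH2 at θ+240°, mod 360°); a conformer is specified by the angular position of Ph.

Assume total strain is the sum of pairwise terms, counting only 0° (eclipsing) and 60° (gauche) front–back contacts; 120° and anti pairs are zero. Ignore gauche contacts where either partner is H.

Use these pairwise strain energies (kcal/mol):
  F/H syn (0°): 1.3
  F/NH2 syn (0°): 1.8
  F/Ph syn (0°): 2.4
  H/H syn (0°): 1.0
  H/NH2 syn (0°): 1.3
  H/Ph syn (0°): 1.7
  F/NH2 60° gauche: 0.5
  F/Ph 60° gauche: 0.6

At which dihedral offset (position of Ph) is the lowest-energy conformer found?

Ph at 0° is eclipsed. F at 0° is eclipsed with Ph at 0° (2.4); H at 120° is eclipsed with H at 120° (1.0); H at 240° is eclipsed with NH2 at 240° (1.3). Total 4.7 kcal/mol.
Ph at 60° is staggered. F at 0° is gauche with Ph at 60° (0.6); F at 0° is gauche with NH2 at 300° (0.5). Total 1.1 kcal/mol.
Ph at 120° is eclipsed. F at 0° is eclipsed with NH2 at 0° (1.8); H at 120° is eclipsed with Ph at 120° (1.7); H at 240° is eclipsed with H at 240° (1.0). Total 4.5 kcal/mol.
Ph at 180° is staggered. F at 0° is gauche with NH2 at 60° (0.5). Total 0.5 kcal/mol.
Ph at 240° is eclipsed. F at 0° is eclipsed with H at 0° (1.3); H at 120° is eclipsed with NH2 at 120° (1.3); H at 240° is eclipsed with Ph at 240° (1.7). Total 4.3 kcal/mol.
Ph at 300° is staggered. F at 0° is gauche with Ph at 300° (0.6). Total 0.6 kcal/mol.
The minimum (0.5 kcal/mol) occurs with Ph at 180°.

180°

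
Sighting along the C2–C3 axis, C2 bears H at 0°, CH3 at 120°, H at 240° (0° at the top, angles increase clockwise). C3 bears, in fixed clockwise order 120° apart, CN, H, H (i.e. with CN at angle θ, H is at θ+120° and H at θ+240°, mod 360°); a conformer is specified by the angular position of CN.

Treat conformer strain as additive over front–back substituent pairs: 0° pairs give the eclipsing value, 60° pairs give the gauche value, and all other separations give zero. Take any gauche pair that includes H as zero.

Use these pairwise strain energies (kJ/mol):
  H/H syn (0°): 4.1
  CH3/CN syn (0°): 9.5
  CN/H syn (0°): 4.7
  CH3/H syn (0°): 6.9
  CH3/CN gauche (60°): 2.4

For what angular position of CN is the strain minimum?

300°

CN at 0° (eclipsed): H(0°)/CN(0°) eclipsed 4.7; CH3(120°)/H(120°) eclipsed 6.9; H(240°)/H(240°) eclipsed 4.1 → 15.7 kJ/mol.
CN at 60° (staggered): CH3(120°)/CN(60°) gauche 2.4 → 2.4 kJ/mol.
CN at 120° (eclipsed): H(0°)/H(0°) eclipsed 4.1; CH3(120°)/CN(120°) eclipsed 9.5; H(240°)/H(240°) eclipsed 4.1 → 17.7 kJ/mol.
CN at 180° (staggered): CH3(120°)/CN(180°) gauche 2.4 → 2.4 kJ/mol.
CN at 240° (eclipsed): H(0°)/H(0°) eclipsed 4.1; CH3(120°)/H(120°) eclipsed 6.9; H(240°)/CN(240°) eclipsed 4.7 → 15.7 kJ/mol.
CN at 300° (staggered): no non-H gauche contacts → 0.0 kJ/mol.
The minimum (0.0 kJ/mol) occurs with CN at 300°.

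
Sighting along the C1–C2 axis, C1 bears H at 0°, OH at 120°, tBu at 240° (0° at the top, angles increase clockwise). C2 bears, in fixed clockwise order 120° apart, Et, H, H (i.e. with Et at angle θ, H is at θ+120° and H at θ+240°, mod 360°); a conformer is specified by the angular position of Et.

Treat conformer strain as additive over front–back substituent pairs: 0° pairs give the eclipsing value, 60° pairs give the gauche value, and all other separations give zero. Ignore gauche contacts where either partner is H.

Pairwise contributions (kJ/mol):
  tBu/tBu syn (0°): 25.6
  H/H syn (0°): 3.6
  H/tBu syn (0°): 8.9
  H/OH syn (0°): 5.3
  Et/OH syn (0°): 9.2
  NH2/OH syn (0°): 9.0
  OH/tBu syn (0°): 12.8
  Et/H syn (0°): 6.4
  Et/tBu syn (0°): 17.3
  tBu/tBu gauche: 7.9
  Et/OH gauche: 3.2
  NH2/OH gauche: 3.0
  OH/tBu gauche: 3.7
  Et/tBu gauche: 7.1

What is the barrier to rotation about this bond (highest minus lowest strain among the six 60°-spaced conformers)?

23.0 kJ/mol

Et at 0° (eclipsed): H–Et eclipsed, OH–H eclipsed, tBu–H eclipsed; 6.4 + 5.3 + 8.9 = 20.6 kJ/mol.
Et at 60° (staggered): OH–Et gauche; 3.2 = 3.2 kJ/mol.
Et at 120° (eclipsed): H–H eclipsed, OH–Et eclipsed, tBu–H eclipsed; 3.6 + 9.2 + 8.9 = 21.7 kJ/mol.
Et at 180° (staggered): OH–Et gauche, tBu–Et gauche; 3.2 + 7.1 = 10.3 kJ/mol.
Et at 240° (eclipsed): H–H eclipsed, OH–H eclipsed, tBu–Et eclipsed; 3.6 + 5.3 + 17.3 = 26.2 kJ/mol.
Et at 300° (staggered): tBu–Et gauche; 7.1 = 7.1 kJ/mol.
Max at 240° (26.2 kJ/mol), min at 60° (3.2 kJ/mol); barrier = 23.0 kJ/mol.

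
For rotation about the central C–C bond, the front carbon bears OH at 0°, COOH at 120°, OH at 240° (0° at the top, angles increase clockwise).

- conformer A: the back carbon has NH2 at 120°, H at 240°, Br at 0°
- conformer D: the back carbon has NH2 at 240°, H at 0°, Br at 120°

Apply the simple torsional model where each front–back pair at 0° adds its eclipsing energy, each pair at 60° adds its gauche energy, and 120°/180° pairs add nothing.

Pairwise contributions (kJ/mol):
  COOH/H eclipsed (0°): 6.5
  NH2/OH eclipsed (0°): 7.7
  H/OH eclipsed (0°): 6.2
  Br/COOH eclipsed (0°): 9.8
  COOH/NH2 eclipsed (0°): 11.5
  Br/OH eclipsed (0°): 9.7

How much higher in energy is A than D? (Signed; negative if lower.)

+3.7 kJ/mol

A (eclipsed): OH(0°)/Br(0°) eclipsed 9.7; COOH(120°)/NH2(120°) eclipsed 11.5; OH(240°)/H(240°) eclipsed 6.2 → 27.4 kJ/mol.
D (eclipsed): OH(0°)/H(0°) eclipsed 6.2; COOH(120°)/Br(120°) eclipsed 9.8; OH(240°)/NH2(240°) eclipsed 7.7 → 23.7 kJ/mol.
E(A) − E(D) = 27.4 − 23.7 = +3.7 kJ/mol.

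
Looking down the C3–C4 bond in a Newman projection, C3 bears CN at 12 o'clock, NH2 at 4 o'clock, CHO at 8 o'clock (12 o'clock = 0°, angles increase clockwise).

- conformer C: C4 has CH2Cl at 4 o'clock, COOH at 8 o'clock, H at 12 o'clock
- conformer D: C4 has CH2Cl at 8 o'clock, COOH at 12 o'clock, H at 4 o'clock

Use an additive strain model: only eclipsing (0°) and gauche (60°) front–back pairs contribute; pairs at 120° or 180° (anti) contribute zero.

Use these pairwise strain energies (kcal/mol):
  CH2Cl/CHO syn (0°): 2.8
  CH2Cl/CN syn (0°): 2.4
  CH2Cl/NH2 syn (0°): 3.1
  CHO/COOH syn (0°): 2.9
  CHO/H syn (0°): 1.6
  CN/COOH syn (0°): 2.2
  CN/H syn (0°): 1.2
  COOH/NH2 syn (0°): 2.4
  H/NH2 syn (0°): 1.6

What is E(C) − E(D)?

C (eclipsed): CN–H eclipsed, NH2–CH2Cl eclipsed, CHO–COOH eclipsed; 1.2 + 3.1 + 2.9 = 7.2 kcal/mol.
D (eclipsed): CN–COOH eclipsed, NH2–H eclipsed, CHO–CH2Cl eclipsed; 2.2 + 1.6 + 2.8 = 6.6 kcal/mol.
E(C) − E(D) = 7.2 − 6.6 = +0.6 kcal/mol.

+0.6 kcal/mol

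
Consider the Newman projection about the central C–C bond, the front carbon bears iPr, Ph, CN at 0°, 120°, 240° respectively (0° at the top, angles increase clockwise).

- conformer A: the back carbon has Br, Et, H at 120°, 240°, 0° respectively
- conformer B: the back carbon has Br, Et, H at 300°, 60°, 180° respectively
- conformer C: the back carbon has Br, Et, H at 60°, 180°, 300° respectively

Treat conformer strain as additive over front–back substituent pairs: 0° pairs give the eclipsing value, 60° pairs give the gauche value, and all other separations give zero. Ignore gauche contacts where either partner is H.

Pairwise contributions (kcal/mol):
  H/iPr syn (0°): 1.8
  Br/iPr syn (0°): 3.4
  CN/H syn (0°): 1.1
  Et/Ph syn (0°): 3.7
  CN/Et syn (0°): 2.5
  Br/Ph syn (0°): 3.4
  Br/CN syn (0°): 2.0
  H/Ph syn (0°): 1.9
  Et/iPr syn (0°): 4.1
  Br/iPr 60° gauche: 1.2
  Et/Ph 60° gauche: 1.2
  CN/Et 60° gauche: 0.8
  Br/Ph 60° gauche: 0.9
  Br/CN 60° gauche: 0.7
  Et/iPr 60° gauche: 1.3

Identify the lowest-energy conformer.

A (eclipsed): iPr(0°)/H(0°) eclipsed 1.8; Ph(120°)/Br(120°) eclipsed 3.4; CN(240°)/Et(240°) eclipsed 2.5 → 7.7 kcal/mol.
B (staggered): iPr(0°)/Br(300°) gauche 1.2; iPr(0°)/Et(60°) gauche 1.3; Ph(120°)/Et(60°) gauche 1.2; CN(240°)/Br(300°) gauche 0.7 → 4.4 kcal/mol.
C (staggered): iPr(0°)/Br(60°) gauche 1.2; Ph(120°)/Br(60°) gauche 0.9; Ph(120°)/Et(180°) gauche 1.2; CN(240°)/Et(180°) gauche 0.8 → 4.1 kcal/mol.
C has the lowest total (4.1 kcal/mol).

C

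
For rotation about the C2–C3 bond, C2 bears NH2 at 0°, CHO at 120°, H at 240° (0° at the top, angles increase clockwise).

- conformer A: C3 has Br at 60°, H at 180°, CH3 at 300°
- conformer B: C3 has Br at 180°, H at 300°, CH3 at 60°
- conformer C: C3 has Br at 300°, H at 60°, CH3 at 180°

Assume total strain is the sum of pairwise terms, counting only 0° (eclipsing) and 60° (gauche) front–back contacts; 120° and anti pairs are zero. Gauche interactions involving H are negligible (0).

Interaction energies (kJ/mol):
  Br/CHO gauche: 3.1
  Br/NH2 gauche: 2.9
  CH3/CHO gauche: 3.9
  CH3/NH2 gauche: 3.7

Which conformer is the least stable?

A (staggered): NH2(0°)/Br(60°) gauche 2.9; NH2(0°)/CH3(300°) gauche 3.7; CHO(120°)/Br(60°) gauche 3.1 → 9.7 kJ/mol.
B (staggered): NH2(0°)/CH3(60°) gauche 3.7; CHO(120°)/Br(180°) gauche 3.1; CHO(120°)/CH3(60°) gauche 3.9 → 10.7 kJ/mol.
C (staggered): NH2(0°)/Br(300°) gauche 2.9; CHO(120°)/CH3(180°) gauche 3.9 → 6.8 kJ/mol.
B has the highest total (10.7 kJ/mol).

B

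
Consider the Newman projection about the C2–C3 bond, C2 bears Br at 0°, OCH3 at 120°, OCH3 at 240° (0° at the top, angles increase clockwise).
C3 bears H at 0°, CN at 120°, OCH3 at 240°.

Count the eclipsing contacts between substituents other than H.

Non-H eclipsing pairs: OCH3(120°)/CN(120°); OCH3(240°)/OCH3(240°) — 2 interactions.

2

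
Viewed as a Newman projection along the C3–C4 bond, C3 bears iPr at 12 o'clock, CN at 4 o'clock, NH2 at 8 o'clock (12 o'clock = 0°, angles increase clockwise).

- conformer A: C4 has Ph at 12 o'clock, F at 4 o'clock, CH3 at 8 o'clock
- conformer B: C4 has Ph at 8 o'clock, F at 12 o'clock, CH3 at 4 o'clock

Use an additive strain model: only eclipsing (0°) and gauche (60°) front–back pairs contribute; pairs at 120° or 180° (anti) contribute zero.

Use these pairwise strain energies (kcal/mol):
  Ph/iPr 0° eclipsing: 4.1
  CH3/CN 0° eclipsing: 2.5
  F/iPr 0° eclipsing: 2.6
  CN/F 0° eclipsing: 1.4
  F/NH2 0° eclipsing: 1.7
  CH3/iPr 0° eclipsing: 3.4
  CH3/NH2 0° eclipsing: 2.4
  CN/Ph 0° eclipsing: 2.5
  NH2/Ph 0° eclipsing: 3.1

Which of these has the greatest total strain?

B

A (eclipsed): iPr(0°)/Ph(0°) eclipsed 4.1; CN(120°)/F(120°) eclipsed 1.4; NH2(240°)/CH3(240°) eclipsed 2.4 → 7.9 kcal/mol.
B (eclipsed): iPr(0°)/F(0°) eclipsed 2.6; CN(120°)/CH3(120°) eclipsed 2.5; NH2(240°)/Ph(240°) eclipsed 3.1 → 8.2 kcal/mol.
B has the highest total (8.2 kcal/mol).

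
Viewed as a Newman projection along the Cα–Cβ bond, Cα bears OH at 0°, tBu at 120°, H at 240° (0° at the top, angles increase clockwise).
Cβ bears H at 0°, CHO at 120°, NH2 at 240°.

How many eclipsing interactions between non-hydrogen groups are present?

1

Non-H eclipsing pairs: tBu(120°)/CHO(120°) — 1 interaction.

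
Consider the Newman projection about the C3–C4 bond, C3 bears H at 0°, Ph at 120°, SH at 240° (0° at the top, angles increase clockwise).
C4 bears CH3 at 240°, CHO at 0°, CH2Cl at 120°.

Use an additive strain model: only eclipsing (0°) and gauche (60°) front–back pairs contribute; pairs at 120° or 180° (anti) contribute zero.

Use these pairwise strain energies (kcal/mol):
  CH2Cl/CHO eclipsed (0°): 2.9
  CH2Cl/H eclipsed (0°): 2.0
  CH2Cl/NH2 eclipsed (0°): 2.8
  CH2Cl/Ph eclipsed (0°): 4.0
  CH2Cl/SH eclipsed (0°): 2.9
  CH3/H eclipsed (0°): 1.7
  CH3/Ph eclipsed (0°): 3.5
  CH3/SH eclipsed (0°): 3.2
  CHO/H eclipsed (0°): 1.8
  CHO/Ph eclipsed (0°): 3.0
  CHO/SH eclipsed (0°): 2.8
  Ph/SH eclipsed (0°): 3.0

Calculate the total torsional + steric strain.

9.0 kcal/mol

This conformer (eclipsed): H(0°)/CHO(0°) eclipsed 1.8; Ph(120°)/CH2Cl(120°) eclipsed 4.0; SH(240°)/CH3(240°) eclipsed 3.2 → 9.0 kcal/mol.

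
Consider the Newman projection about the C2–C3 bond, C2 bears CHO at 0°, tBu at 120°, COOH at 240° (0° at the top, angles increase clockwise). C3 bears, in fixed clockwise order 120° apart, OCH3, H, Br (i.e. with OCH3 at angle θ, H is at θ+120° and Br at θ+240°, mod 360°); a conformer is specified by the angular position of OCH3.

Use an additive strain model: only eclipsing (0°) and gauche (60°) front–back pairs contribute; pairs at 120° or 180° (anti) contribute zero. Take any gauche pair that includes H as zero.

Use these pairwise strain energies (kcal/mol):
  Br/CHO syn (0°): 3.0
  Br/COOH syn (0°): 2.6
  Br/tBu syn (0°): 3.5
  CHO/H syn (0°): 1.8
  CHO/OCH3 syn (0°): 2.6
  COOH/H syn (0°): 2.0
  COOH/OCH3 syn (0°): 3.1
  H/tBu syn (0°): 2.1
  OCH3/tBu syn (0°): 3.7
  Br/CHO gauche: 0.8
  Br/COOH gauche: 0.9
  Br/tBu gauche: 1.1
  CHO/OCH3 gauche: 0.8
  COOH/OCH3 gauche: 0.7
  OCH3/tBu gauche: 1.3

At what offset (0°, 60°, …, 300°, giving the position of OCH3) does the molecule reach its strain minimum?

OCH3 at 0° (eclipsed): CHO(0°)/OCH3(0°) eclipsed 2.6; tBu(120°)/H(120°) eclipsed 2.1; COOH(240°)/Br(240°) eclipsed 2.6 → 7.3 kcal/mol.
OCH3 at 60° (staggered): CHO(0°)/OCH3(60°) gauche 0.8; CHO(0°)/Br(300°) gauche 0.8; tBu(120°)/OCH3(60°) gauche 1.3; COOH(240°)/Br(300°) gauche 0.9 → 3.8 kcal/mol.
OCH3 at 120° (eclipsed): CHO(0°)/Br(0°) eclipsed 3.0; tBu(120°)/OCH3(120°) eclipsed 3.7; COOH(240°)/H(240°) eclipsed 2.0 → 8.7 kcal/mol.
OCH3 at 180° (staggered): CHO(0°)/Br(60°) gauche 0.8; tBu(120°)/OCH3(180°) gauche 1.3; tBu(120°)/Br(60°) gauche 1.1; COOH(240°)/OCH3(180°) gauche 0.7 → 3.9 kcal/mol.
OCH3 at 240° (eclipsed): CHO(0°)/H(0°) eclipsed 1.8; tBu(120°)/Br(120°) eclipsed 3.5; COOH(240°)/OCH3(240°) eclipsed 3.1 → 8.4 kcal/mol.
OCH3 at 300° (staggered): CHO(0°)/OCH3(300°) gauche 0.8; tBu(120°)/Br(180°) gauche 1.1; COOH(240°)/OCH3(300°) gauche 0.7; COOH(240°)/Br(180°) gauche 0.9 → 3.5 kcal/mol.
The minimum (3.5 kcal/mol) occurs with OCH3 at 300°.

300°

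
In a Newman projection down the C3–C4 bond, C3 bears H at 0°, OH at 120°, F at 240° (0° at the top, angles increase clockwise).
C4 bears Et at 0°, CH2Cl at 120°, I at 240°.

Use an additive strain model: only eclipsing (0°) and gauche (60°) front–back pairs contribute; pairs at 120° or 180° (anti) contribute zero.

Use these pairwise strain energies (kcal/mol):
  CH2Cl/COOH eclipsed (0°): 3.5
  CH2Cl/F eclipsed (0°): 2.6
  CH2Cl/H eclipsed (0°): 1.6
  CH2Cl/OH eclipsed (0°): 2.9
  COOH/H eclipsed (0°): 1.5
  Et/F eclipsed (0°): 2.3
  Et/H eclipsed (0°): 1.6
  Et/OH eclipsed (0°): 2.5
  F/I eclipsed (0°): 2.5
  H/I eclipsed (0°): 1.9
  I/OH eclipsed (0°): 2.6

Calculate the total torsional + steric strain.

This conformer (eclipsed): H–Et eclipsed, OH–CH2Cl eclipsed, F–I eclipsed; 1.6 + 2.9 + 2.5 = 7.0 kcal/mol.

7.0 kcal/mol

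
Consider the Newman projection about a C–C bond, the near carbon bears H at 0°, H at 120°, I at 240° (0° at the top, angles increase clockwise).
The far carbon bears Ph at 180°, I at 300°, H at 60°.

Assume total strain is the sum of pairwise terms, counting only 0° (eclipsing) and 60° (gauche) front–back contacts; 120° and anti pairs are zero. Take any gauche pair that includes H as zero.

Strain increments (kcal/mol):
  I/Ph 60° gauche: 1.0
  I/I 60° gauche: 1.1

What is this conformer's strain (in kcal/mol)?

2.1 kcal/mol

This conformer (staggered): I(240°)/Ph(180°) gauche 1.0; I(240°)/I(300°) gauche 1.1 → 2.1 kcal/mol.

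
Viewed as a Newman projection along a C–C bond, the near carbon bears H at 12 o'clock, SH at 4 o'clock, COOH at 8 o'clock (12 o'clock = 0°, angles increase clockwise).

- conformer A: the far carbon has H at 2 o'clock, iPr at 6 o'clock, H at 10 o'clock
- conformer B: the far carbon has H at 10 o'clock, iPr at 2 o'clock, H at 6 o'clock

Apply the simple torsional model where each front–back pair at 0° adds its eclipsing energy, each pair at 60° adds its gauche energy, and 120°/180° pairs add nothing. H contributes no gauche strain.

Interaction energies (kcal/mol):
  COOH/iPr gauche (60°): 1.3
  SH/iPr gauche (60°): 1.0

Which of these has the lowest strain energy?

B

A (staggered): SH–iPr gauche, COOH–iPr gauche; 1.0 + 1.3 = 2.3 kcal/mol.
B (staggered): SH–iPr gauche; 1.0 = 1.0 kcal/mol.
B has the lowest total (1.0 kcal/mol).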